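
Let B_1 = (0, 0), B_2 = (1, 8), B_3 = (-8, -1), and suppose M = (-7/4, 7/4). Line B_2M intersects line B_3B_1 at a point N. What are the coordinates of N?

(-8/3, -1/3)

Barycentric coordinates of M with respect to B_1B_2B_3: (1/2, 1/4, 1/4).
On side B_3B_1 the B_2-coordinate is zero; dropping M's B_2-weight 1/4 and renormalizing the remaining 1/4 : 1/2 gives weights 1/3, 2/3 on B_3, B_1.
N = (1/3)·(-8, -1) + (2/3)·(0, 0) = (-8/3, -1/3).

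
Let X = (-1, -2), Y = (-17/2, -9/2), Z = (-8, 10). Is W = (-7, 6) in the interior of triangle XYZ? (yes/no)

yes

Barycentric coordinates of W: (33/215, 32/215, 30/43).
The three coordinates are positive, positive, positive; a point is interior exactly when all three are positive.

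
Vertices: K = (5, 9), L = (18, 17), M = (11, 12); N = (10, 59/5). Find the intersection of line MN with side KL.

Barycentric coordinates of N with respect to KLM: (2/5, 1/5, 2/5).
On side KL the M-coordinate is zero; dropping N's M-weight 2/5 and renormalizing the remaining 2/5 : 1/5 gives weights 2/3, 1/3 on K, L.
J = (2/3)·(5, 9) + (1/3)·(18, 17) = (28/3, 35/3).

(28/3, 35/3)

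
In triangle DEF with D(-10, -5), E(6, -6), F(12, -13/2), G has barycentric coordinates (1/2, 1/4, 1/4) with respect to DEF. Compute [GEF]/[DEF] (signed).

1/2

The signed ratio [GEF]/[DEF] equals the barycentric coordinate of G at vertex D, which is 1/2.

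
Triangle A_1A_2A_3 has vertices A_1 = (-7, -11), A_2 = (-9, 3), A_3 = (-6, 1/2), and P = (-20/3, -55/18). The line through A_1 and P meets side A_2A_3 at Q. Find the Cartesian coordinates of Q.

(-13/2, 11/12)

Barycentric coordinates of P with respect to A_1A_2A_3: (1/3, 1/9, 5/9).
On side A_2A_3 the A_1-coordinate is zero; dropping P's A_1-weight 1/3 and renormalizing the remaining 1/9 : 5/9 gives weights 1/6, 5/6 on A_2, A_3.
Q = (1/6)·(-9, 3) + (5/6)·(-6, 1/2) = (-13/2, 11/12).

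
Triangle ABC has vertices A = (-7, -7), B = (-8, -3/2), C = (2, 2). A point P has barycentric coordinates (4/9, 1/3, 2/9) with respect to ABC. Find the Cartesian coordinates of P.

P = (4/9)·A + (1/3)·B + (2/9)·C.
x-coordinate: (4/9)·(-7) + (1/3)·(-8) + (2/9)·2 = -16/3.
y-coordinate: (4/9)·(-7) + (1/3)·(-3/2) + (2/9)·2 = -19/6.

(-16/3, -19/6)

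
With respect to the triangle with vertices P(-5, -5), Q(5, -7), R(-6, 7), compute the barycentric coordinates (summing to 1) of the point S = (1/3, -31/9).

(2/9, 5/9, 2/9)

Signed area of the reference triangle: [PQR] = ½·((-5)·(-7−7) + 5·(7−(-5)) + (-6)·(-5−(-7))) = ½·(70 + 60 − 12) = 59.
[SQR] = ½·((1/3)·(-7−7) + 5·(7−(-31/9)) + (-6)·(-31/9−(-7))) = ½·(-14/3 + 470/9 − 64/3) = 118/9, so the P-coordinate is (118/9)/59 = 2/9.
[PSR] = ½·((-5)·(-31/9−7) + (1/3)·(7−(-5)) + (-6)·(-5−(-31/9))) = ½·(470/9 + 4 + 28/3) = 295/9, so the Q-coordinate is 5/9.
[PQS] = ½·((-5)·(-7−(-31/9)) + 5·(-31/9−(-5)) + (1/3)·(-5−(-7))) = ½·(160/9 + 70/9 + 2/3) = 118/9, so the R-coordinate is 2/9.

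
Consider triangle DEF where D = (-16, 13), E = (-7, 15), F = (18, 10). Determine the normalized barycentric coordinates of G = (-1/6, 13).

(1/6, 1/2, 1/3)

Signed area of the reference triangle: [DEF] = ½·((-16)·(15−10) + (-7)·(10−13) + 18·(13−15)) = ½·(-80 + 21 − 36) = -95/2.
[GEF] = ½·((-1/6)·(15−10) + (-7)·(10−13) + 18·(13−15)) = ½·(-5/6 + 21 − 36) = -95/12, so the D-coordinate is (-95/12)/(-95/2) = 1/6.
[DGF] = ½·((-16)·(13−10) + (-1/6)·(10−13) + 18·(13−13)) = ½·(-48 + 1/2 + 0) = -95/4, so the E-coordinate is 1/2.
[DEG] = ½·((-16)·(15−13) + (-7)·(13−13) + (-1/6)·(13−15)) = ½·(-32 + 0 + 1/3) = -95/6, so the F-coordinate is 1/3.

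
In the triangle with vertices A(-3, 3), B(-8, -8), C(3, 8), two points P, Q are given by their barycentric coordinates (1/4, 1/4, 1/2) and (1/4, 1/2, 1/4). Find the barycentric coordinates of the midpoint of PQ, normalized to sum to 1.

Since both coordinate triples sum to 1, the midpoint's barycentrics are the componentwise average.
(1/4+1/4)/2 = 1/4; similarly 3/8 and 3/8.

(1/4, 3/8, 3/8)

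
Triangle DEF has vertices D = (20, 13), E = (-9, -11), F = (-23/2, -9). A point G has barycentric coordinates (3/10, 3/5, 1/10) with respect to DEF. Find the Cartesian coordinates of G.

(-11/20, -18/5)

G = (3/10)·D + (3/5)·E + (1/10)·F.
x-coordinate: (3/10)·20 + (3/5)·(-9) + (1/10)·(-23/2) = -11/20.
y-coordinate: (3/10)·13 + (3/5)·(-11) + (1/10)·(-9) = -18/5.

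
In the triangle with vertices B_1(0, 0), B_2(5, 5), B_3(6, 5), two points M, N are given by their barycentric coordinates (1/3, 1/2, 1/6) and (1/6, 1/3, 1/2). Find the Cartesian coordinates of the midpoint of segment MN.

(49/12, 15/4)

Barycentric coordinates of the midpoint are the average: (1/4, 5/12, 1/3).
Converting: (1/4)·B_1 + (5/12)·B_2 + (1/3)·B_3 = (49/12, 15/4).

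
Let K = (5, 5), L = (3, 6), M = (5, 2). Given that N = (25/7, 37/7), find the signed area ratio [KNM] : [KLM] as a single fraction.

[KLM] = ½·(5·(6−2) + 3·(2−5) + 5·(5−6)) = ½·(20 − 9 − 5) = 3.
[KNM] = ½·(5·(37/7−2) + (25/7)·(2−5) + 5·(5−(37/7))) = ½·(115/7 − 75/7 − 10/7) = 15/7, so the ratio is (15/7)/3 = 5/7.

5/7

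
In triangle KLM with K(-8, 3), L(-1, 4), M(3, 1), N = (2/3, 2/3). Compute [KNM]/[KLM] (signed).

-1/3

[KLM] = ½·((-8)·(4−1) + (-1)·(1−3) + 3·(3−4)) = ½·(-24 + 2 − 3) = -25/2.
[KNM] = ½·((-8)·(2/3−1) + (2/3)·(1−3) + 3·(3−(2/3))) = ½·(8/3 − 4/3 + 7) = 25/6, so the ratio is (25/6)/(-25/2) = -1/3.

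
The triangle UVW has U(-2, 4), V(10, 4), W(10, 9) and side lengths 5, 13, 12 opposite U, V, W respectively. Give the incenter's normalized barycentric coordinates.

The incenter has barycentric coordinates proportional to the opposite side lengths: (5 : 13 : 12).
Normalizing by 5+13+12 = 30 gives (1/6, 13/30, 2/5).

(1/6, 13/30, 2/5)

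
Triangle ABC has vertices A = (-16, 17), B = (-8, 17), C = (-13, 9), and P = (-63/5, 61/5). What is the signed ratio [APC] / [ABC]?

[ABC] = ½·((-16)·(17−9) + (-8)·(9−17) + (-13)·(17−17)) = ½·(-128 + 64 + 0) = -32.
[APC] = ½·((-16)·(61/5−9) + (-63/5)·(9−17) + (-13)·(17−(61/5))) = ½·(-256/5 + 504/5 − 312/5) = -32/5, so the ratio is (-32/5)/(-32) = 1/5.

1/5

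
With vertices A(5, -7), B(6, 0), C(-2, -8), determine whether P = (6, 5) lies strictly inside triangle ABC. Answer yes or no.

Barycentric coordinates of P: (-5/6, 83/48, 5/48).
The three coordinates are negative, positive, positive; a point is interior exactly when all three are positive.

no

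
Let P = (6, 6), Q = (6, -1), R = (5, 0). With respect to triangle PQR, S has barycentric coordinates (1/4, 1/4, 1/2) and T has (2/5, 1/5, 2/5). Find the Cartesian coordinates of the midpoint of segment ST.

Barycentric coordinates of the midpoint are the average: (13/40, 9/40, 9/20).
Converting: (13/40)·P + (9/40)·Q + (9/20)·R = (111/20, 69/40).

(111/20, 69/40)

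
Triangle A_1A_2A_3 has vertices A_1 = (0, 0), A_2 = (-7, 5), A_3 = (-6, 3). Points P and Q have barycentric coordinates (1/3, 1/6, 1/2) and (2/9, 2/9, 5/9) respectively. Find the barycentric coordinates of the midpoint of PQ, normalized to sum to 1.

(5/18, 7/36, 19/36)

Since both coordinate triples sum to 1, the midpoint's barycentrics are the componentwise average.
(1/3+2/9)/2 = 5/18; similarly 7/36 and 19/36.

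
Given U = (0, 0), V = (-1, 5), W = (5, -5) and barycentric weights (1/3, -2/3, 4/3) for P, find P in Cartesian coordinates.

P = (1/3)·U + (-2/3)·V + (4/3)·W.
x-coordinate: (1/3)·0 + (-2/3)·(-1) + (4/3)·5 = 22/3.
y-coordinate: (1/3)·0 + (-2/3)·5 + (4/3)·(-5) = -10.

(22/3, -10)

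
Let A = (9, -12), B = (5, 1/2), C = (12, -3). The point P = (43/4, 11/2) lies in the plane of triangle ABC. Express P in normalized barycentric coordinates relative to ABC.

(-3/4, 1/2, 5/4)

Signed area of the reference triangle: [ABC] = ½·(9·(1/2−(-3)) + 5·(-3−(-12)) + 12·(-12−(1/2))) = ½·(63/2 + 45 − 150) = -147/4.
[PBC] = ½·((43/4)·(1/2−(-3)) + 5·(-3−(11/2)) + 12·(11/2−(1/2))) = ½·(301/8 − 85/2 + 60) = 441/16, so the A-coordinate is (441/16)/(-147/4) = -3/4.
[APC] = ½·(9·(11/2−(-3)) + (43/4)·(-3−(-12)) + 12·(-12−(11/2))) = ½·(153/2 + 387/4 − 210) = -147/8, so the B-coordinate is 1/2.
[ABP] = ½·(9·(1/2−(11/2)) + 5·(11/2−(-12)) + (43/4)·(-12−(1/2))) = ½·(-45 + 175/2 − 1075/8) = -735/16, so the C-coordinate is 5/4.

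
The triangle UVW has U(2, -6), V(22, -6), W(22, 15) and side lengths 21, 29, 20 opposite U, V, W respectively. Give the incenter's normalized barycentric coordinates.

The incenter has barycentric coordinates proportional to the opposite side lengths: (21 : 29 : 20).
Normalizing by 21+29+20 = 70 gives (3/10, 29/70, 2/7).

(3/10, 29/70, 2/7)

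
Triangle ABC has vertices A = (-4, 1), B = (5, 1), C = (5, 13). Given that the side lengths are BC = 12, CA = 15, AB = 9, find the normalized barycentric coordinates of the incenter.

(1/3, 5/12, 1/4)

The incenter has barycentric coordinates proportional to the opposite side lengths: (12 : 15 : 9).
Normalizing by 12+15+9 = 36 gives (1/3, 5/12, 1/4).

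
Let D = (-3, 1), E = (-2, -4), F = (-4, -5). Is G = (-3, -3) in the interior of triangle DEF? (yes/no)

Barycentric coordinates of G: (3/11, 4/11, 4/11).
The three coordinates are positive, positive, positive; a point is interior exactly when all three are positive.

yes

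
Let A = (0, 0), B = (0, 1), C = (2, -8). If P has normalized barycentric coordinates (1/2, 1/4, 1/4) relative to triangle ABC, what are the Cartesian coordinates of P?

(1/2, -7/4)

P = (1/2)·A + (1/4)·B + (1/4)·C.
x-coordinate: (1/2)·0 + (1/4)·0 + (1/4)·2 = 1/2.
y-coordinate: (1/2)·0 + (1/4)·1 + (1/4)·(-8) = -7/4.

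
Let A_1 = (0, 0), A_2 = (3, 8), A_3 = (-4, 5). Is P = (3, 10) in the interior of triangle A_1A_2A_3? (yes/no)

Barycentric coordinates of P: (-14/47, 55/47, 6/47).
The three coordinates are negative, positive, positive; a point is interior exactly when all three are positive.

no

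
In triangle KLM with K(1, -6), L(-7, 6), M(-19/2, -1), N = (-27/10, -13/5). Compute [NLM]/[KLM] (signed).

[KLM] = ½·(1·(6−(-1)) + (-7)·(-1−(-6)) + (-19/2)·(-6−6)) = ½·(7 − 35 + 114) = 43.
[NLM] = ½·((-27/10)·(6−(-1)) + (-7)·(-1−(-13/5)) + (-19/2)·(-13/5−6)) = ½·(-189/10 − 56/5 + 817/10) = 129/5, so the ratio is (129/5)/43 = 3/5.

3/5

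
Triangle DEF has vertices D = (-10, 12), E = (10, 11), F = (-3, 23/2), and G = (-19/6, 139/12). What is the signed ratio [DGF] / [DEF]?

1/6

[DEF] = ½·((-10)·(11−(23/2)) + 10·(23/2−12) + (-3)·(12−11)) = ½·(5 − 5 − 3) = -3/2.
[DGF] = ½·((-10)·(139/12−(23/2)) + (-19/6)·(23/2−12) + (-3)·(12−(139/12))) = ½·(-5/6 + 19/12 − 5/4) = -1/4, so the ratio is (-1/4)/(-3/2) = 1/6.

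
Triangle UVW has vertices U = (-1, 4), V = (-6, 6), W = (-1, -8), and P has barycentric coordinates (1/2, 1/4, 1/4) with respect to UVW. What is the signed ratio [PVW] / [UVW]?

1/2

The signed ratio [PVW]/[UVW] equals the barycentric coordinate of P at vertex U, which is 1/2.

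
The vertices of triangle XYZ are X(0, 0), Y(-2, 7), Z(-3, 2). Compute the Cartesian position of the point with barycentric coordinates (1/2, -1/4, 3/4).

W = (1/2)·X + (-1/4)·Y + (3/4)·Z.
x-coordinate: (1/2)·0 + (-1/4)·(-2) + (3/4)·(-3) = -7/4.
y-coordinate: (1/2)·0 + (-1/4)·7 + (3/4)·2 = -1/4.

(-7/4, -1/4)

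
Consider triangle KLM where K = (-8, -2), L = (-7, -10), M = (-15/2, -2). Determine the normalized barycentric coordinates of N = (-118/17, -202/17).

(2/17, 21/17, -6/17)

Signed area of the reference triangle: [KLM] = ½·((-8)·(-10−(-2)) + (-7)·(-2−(-2)) + (-15/2)·(-2−(-10))) = ½·(64 + 0 − 60) = 2.
[NLM] = ½·((-118/17)·(-10−(-2)) + (-7)·(-2−(-202/17)) + (-15/2)·(-202/17−(-10))) = ½·(944/17 − 1176/17 + 240/17) = 4/17, so the K-coordinate is (4/17)/2 = 2/17.
[KNM] = ½·((-8)·(-202/17−(-2)) + (-118/17)·(-2−(-2)) + (-15/2)·(-2−(-202/17))) = ½·(1344/17 + 0 − 1260/17) = 42/17, so the L-coordinate is 21/17.
[KLN] = ½·((-8)·(-10−(-202/17)) + (-7)·(-202/17−(-2)) + (-118/17)·(-2−(-10))) = ½·(-256/17 + 1176/17 − 944/17) = -12/17, so the M-coordinate is -6/17.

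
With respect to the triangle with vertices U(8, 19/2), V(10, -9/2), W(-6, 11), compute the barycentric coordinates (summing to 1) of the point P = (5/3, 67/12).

Signed area of the reference triangle: [UVW] = ½·(8·(-9/2−11) + 10·(11−(19/2)) + (-6)·(19/2−(-9/2))) = ½·(-124 + 15 − 84) = -193/2.
[PVW] = ½·((5/3)·(-9/2−11) + 10·(11−(67/12)) + (-6)·(67/12−(-9/2))) = ½·(-155/6 + 325/6 − 121/2) = -193/12, so the U-coordinate is (-193/12)/(-193/2) = 1/6.
[UPW] = ½·(8·(67/12−11) + (5/3)·(11−(19/2)) + (-6)·(19/2−(67/12))) = ½·(-130/3 + 5/2 − 47/2) = -193/6, so the V-coordinate is 1/3.
[UVP] = ½·(8·(-9/2−(67/12)) + 10·(67/12−(19/2)) + (5/3)·(19/2−(-9/2))) = ½·(-242/3 − 235/6 + 70/3) = -193/4, so the W-coordinate is 1/2.

(1/6, 1/3, 1/2)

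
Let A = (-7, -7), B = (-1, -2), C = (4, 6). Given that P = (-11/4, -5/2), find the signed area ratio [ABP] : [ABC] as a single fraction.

[ABC] = ½·((-7)·(-2−6) + (-1)·(6−(-7)) + 4·(-7−(-2))) = ½·(56 − 13 − 20) = 23/2.
[ABP] = ½·((-7)·(-2−(-5/2)) + (-1)·(-5/2−(-7)) + (-11/4)·(-7−(-2))) = ½·(-7/2 − 9/2 + 55/4) = 23/8, so the ratio is (23/8)/(23/2) = 1/4.

1/4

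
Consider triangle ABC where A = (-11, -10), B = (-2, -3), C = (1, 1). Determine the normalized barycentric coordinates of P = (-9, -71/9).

Signed area of the reference triangle: [ABC] = ½·((-11)·(-3−1) + (-2)·(1−(-10)) + 1·(-10−(-3))) = ½·(44 − 22 − 7) = 15/2.
[PBC] = ½·((-9)·(-3−1) + (-2)·(1−(-71/9)) + 1·(-71/9−(-3))) = ½·(36 − 160/9 − 44/9) = 20/3, so the A-coordinate is (20/3)/(15/2) = 8/9.
[APC] = ½·((-11)·(-71/9−1) + (-9)·(1−(-10)) + 1·(-10−(-71/9))) = ½·(880/9 − 99 − 19/9) = -5/3, so the B-coordinate is -2/9.
[ABP] = ½·((-11)·(-3−(-71/9)) + (-2)·(-71/9−(-10)) + (-9)·(-10−(-3))) = ½·(-484/9 − 38/9 + 63) = 5/2, so the C-coordinate is 1/3.

(8/9, -2/9, 1/3)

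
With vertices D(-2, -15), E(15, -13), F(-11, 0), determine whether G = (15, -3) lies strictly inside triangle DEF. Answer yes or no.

no

Barycentric coordinates of G: (-20/21, 121/91, 170/273).
The three coordinates are negative, positive, positive; a point is interior exactly when all three are positive.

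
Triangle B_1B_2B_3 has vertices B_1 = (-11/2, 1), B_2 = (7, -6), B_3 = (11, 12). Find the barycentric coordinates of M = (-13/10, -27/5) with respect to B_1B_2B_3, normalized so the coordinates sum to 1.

(3/5, 3/5, -1/5)

Signed area of the reference triangle: [B_1B_2B_3] = ½·((-11/2)·(-6−12) + 7·(12−1) + 11·(1−(-6))) = ½·(99 + 77 + 77) = 253/2.
[MB_2B_3] = ½·((-13/10)·(-6−12) + 7·(12−(-27/5)) + 11·(-27/5−(-6))) = ½·(117/5 + 609/5 + 33/5) = 759/10, so the B_1-coordinate is (759/10)/(253/2) = 3/5.
[B_1MB_3] = ½·((-11/2)·(-27/5−12) + (-13/10)·(12−1) + 11·(1−(-27/5))) = ½·(957/10 − 143/10 + 352/5) = 759/10, so the B_2-coordinate is 3/5.
[B_1B_2M] = ½·((-11/2)·(-6−(-27/5)) + 7·(-27/5−1) + (-13/10)·(1−(-6))) = ½·(33/10 − 224/5 − 91/10) = -253/10, so the B_3-coordinate is -1/5.
Check: 3/5 + 3/5 − 1/5 = 1.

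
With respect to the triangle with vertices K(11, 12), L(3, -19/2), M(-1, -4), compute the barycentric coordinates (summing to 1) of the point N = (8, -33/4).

Signed area of the reference triangle: [KLM] = ½·(11·(-19/2−(-4)) + 3·(-4−12) + (-1)·(12−(-19/2))) = ½·(-121/2 − 48 − 43/2) = -65.
[NLM] = ½·(8·(-19/2−(-4)) + 3·(-4−(-33/4)) + (-1)·(-33/4−(-19/2))) = ½·(-44 + 51/4 − 5/4) = -65/4, so the K-coordinate is (-65/4)/(-65) = 1/4.
[KNM] = ½·(11·(-33/4−(-4)) + 8·(-4−12) + (-1)·(12−(-33/4))) = ½·(-187/4 − 128 − 81/4) = -195/2, so the L-coordinate is 3/2.
[KLN] = ½·(11·(-19/2−(-33/4)) + 3·(-33/4−12) + 8·(12−(-19/2))) = ½·(-55/4 − 243/4 + 172) = 195/4, so the M-coordinate is -3/4.

(1/4, 3/2, -3/4)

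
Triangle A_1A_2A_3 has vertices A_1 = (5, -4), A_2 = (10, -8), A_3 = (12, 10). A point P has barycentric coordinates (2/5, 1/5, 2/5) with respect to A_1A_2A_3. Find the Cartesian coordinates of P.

P = (2/5)·A_1 + (1/5)·A_2 + (2/5)·A_3.
x-coordinate: (2/5)·5 + (1/5)·10 + (2/5)·12 = 44/5.
y-coordinate: (2/5)·(-4) + (1/5)·(-8) + (2/5)·10 = 4/5.

(44/5, 4/5)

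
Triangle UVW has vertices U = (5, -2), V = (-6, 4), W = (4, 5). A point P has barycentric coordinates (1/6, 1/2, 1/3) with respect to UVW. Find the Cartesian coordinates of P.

P = (1/6)·U + (1/2)·V + (1/3)·W.
x-coordinate: (1/6)·5 + (1/2)·(-6) + (1/3)·4 = -5/6.
y-coordinate: (1/6)·(-2) + (1/2)·4 + (1/3)·5 = 10/3.

(-5/6, 10/3)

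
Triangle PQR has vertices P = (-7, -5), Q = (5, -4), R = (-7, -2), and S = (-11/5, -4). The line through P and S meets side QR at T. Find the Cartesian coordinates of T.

(1, -10/3)

Barycentric coordinates of S with respect to PQR: (2/5, 2/5, 1/5).
On side QR the P-coordinate is zero; dropping S's P-weight 2/5 and renormalizing the remaining 2/5 : 1/5 gives weights 2/3, 1/3 on Q, R.
T = (2/3)·(5, -4) + (1/3)·(-7, -2) = (1, -10/3).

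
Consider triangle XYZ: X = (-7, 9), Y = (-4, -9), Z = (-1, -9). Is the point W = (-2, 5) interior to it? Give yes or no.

no

Barycentric coordinates of W: (7/9, -11/9, 13/9).
The three coordinates are positive, negative, positive; a point is interior exactly when all three are positive.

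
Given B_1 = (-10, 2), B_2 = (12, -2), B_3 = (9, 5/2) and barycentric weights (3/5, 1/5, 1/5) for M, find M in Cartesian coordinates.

(-9/5, 13/10)

M = (3/5)·B_1 + (1/5)·B_2 + (1/5)·B_3.
x-coordinate: (3/5)·(-10) + (1/5)·12 + (1/5)·9 = -9/5.
y-coordinate: (3/5)·2 + (1/5)·(-2) + (1/5)·(5/2) = 13/10.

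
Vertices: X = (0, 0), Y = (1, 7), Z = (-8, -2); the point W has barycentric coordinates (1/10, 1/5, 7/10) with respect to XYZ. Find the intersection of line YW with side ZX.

Line YW meets ZX where the Y-coordinate vanishes; zeroing W's Y-weight and renormalizing leaves Z, X-weights 7/10 : 1/10 → (7/8, 1/8).
So V = (7/8)·Z + (1/8)·X = (-7, -7/4).

(-7, -7/4)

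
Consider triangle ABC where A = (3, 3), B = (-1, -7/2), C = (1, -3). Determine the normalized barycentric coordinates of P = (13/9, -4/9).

(4/9, 2/9, 1/3)

Signed area of the reference triangle: [ABC] = ½·(3·(-7/2−(-3)) + (-1)·(-3−3) + 1·(3−(-7/2))) = ½·(-3/2 + 6 + 13/2) = 11/2.
[PBC] = ½·((13/9)·(-7/2−(-3)) + (-1)·(-3−(-4/9)) + 1·(-4/9−(-7/2))) = ½·(-13/18 + 23/9 + 55/18) = 22/9, so the A-coordinate is (22/9)/(11/2) = 4/9.
[APC] = ½·(3·(-4/9−(-3)) + (13/9)·(-3−3) + 1·(3−(-4/9))) = ½·(23/3 − 26/3 + 31/9) = 11/9, so the B-coordinate is 2/9.
[ABP] = ½·(3·(-7/2−(-4/9)) + (-1)·(-4/9−3) + (13/9)·(3−(-7/2))) = ½·(-55/6 + 31/9 + 169/18) = 11/6, so the C-coordinate is 1/3.
Check: 4/9 + 2/9 + 1/3 = 1.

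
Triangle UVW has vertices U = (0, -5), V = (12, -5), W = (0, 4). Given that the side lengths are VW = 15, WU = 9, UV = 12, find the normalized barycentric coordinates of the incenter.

(5/12, 1/4, 1/3)

The incenter has barycentric coordinates proportional to the opposite side lengths: (15 : 9 : 12).
Normalizing by 15+9+12 = 36 gives (5/12, 1/4, 1/3).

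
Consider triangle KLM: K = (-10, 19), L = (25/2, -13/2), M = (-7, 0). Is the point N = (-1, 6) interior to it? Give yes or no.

yes

Barycentric coordinates of N: (4/9, 44/117, 7/39).
The three coordinates are positive, positive, positive; a point is interior exactly when all three are positive.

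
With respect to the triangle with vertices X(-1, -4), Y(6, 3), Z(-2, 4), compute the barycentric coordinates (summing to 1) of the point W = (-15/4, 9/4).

Signed area of the reference triangle: [XYZ] = ½·((-1)·(3−4) + 6·(4−(-4)) + (-2)·(-4−3)) = ½·(1 + 48 + 14) = 63/2.
[WYZ] = ½·((-15/4)·(3−4) + 6·(4−(9/4)) + (-2)·(9/4−3)) = ½·(15/4 + 21/2 + 3/2) = 63/8, so the X-coordinate is (63/8)/(63/2) = 1/4.
[XWZ] = ½·((-1)·(9/4−4) + (-15/4)·(4−(-4)) + (-2)·(-4−(9/4))) = ½·(7/4 − 30 + 25/2) = -63/8, so the Y-coordinate is -1/4.
[XYW] = ½·((-1)·(3−(9/4)) + 6·(9/4−(-4)) + (-15/4)·(-4−3)) = ½·(-3/4 + 75/2 + 105/4) = 63/2, so the Z-coordinate is 1.

(1/4, -1/4, 1)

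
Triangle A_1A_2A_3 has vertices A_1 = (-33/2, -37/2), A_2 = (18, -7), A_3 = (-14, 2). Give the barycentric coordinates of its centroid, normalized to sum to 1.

The centroid is the average of the vertices, so each weight is 1/3.

(1/3, 1/3, 1/3)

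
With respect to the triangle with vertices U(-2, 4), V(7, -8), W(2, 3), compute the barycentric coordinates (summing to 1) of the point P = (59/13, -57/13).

Signed area of the reference triangle: [UVW] = ½·((-2)·(-8−3) + 7·(3−4) + 2·(4−(-8))) = ½·(22 − 7 + 24) = 39/2.
[PVW] = ½·((59/13)·(-8−3) + 7·(3−(-57/13)) + 2·(-57/13−(-8))) = ½·(-649/13 + 672/13 + 94/13) = 9/2, so the U-coordinate is (9/2)/(39/2) = 3/13.
[UPW] = ½·((-2)·(-57/13−3) + (59/13)·(3−4) + 2·(4−(-57/13))) = ½·(192/13 − 59/13 + 218/13) = 27/2, so the V-coordinate is 9/13.
[UVP] = ½·((-2)·(-8−(-57/13)) + 7·(-57/13−4) + (59/13)·(4−(-8))) = ½·(94/13 − 763/13 + 708/13) = 3/2, so the W-coordinate is 1/13.

(3/13, 9/13, 1/13)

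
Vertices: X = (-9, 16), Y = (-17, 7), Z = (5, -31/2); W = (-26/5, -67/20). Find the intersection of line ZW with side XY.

Barycentric coordinates of W with respect to XYZ: (1/10, 2/5, 1/2).
On side XY the Z-coordinate is zero; dropping W's Z-weight 1/2 and renormalizing the remaining 1/10 : 2/5 gives weights 1/5, 4/5 on X, Y.
V = (1/5)·(-9, 16) + (4/5)·(-17, 7) = (-77/5, 44/5).

(-77/5, 44/5)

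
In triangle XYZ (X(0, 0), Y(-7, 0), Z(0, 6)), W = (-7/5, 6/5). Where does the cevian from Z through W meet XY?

(-7/4, 0)

Barycentric coordinates of W with respect to XYZ: (3/5, 1/5, 1/5).
On side XY the Z-coordinate is zero; dropping W's Z-weight 1/5 and renormalizing the remaining 3/5 : 1/5 gives weights 3/4, 1/4 on X, Y.
V = (3/4)·(0, 0) + (1/4)·(-7, 0) = (-7/4, 0).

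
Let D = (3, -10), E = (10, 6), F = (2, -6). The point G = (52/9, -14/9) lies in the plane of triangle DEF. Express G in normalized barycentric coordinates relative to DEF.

(2/9, 4/9, 1/3)

Signed area of the reference triangle: [DEF] = ½·(3·(6−(-6)) + 10·(-6−(-10)) + 2·(-10−6)) = ½·(36 + 40 − 32) = 22.
[GEF] = ½·((52/9)·(6−(-6)) + 10·(-6−(-14/9)) + 2·(-14/9−6)) = ½·(208/3 − 400/9 − 136/9) = 44/9, so the D-coordinate is (44/9)/22 = 2/9.
[DGF] = ½·(3·(-14/9−(-6)) + (52/9)·(-6−(-10)) + 2·(-10−(-14/9))) = ½·(40/3 + 208/9 − 152/9) = 88/9, so the E-coordinate is 4/9.
[DEG] = ½·(3·(6−(-14/9)) + 10·(-14/9−(-10)) + (52/9)·(-10−6)) = ½·(68/3 + 760/9 − 832/9) = 22/3, so the F-coordinate is 1/3.
Check: 2/9 + 4/9 + 1/3 = 1.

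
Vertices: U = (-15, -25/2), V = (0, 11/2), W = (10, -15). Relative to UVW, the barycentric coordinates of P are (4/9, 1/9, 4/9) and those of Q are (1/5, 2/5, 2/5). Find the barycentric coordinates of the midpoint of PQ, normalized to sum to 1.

(29/90, 23/90, 19/45)

Since both coordinate triples sum to 1, the midpoint's barycentrics are the componentwise average.
(4/9+1/5)/2 = 29/90; similarly 23/90 and 19/45.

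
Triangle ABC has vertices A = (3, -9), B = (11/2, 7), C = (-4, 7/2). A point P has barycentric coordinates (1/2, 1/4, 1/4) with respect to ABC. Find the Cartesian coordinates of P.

P = (1/2)·A + (1/4)·B + (1/4)·C.
x-coordinate: (1/2)·3 + (1/4)·(11/2) + (1/4)·(-4) = 15/8.
y-coordinate: (1/2)·(-9) + (1/4)·7 + (1/4)·(7/2) = -15/8.

(15/8, -15/8)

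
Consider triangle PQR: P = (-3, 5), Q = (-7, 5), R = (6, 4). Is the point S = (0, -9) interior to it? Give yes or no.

Barycentric coordinates of S: (-175/4, 123/4, 14).
The three coordinates are negative, positive, positive; a point is interior exactly when all three are positive.

no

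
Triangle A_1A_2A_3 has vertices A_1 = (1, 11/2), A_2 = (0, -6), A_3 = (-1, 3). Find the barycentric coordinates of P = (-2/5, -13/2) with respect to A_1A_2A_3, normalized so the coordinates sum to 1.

Signed area of the reference triangle: [A_1A_2A_3] = ½·(1·(-6−3) + 0·(3−(11/2)) + (-1)·(11/2−(-6))) = ½·(-9 + 0 − 23/2) = -41/4.
[PA_2A_3] = ½·((-2/5)·(-6−3) + 0·(3−(-13/2)) + (-1)·(-13/2−(-6))) = ½·(18/5 + 0 + 1/2) = 41/20, so the A_1-coordinate is (41/20)/(-41/4) = -1/5.
[A_1PA_3] = ½·(1·(-13/2−3) + (-2/5)·(3−(11/2)) + (-1)·(11/2−(-13/2))) = ½·(-19/2 + 1 − 12) = -41/4, so the A_2-coordinate is 1.
[A_1A_2P] = ½·(1·(-6−(-13/2)) + 0·(-13/2−(11/2)) + (-2/5)·(11/2−(-6))) = ½·(1/2 + 0 − 23/5) = -41/20, so the A_3-coordinate is 1/5.
Check: -1/5 + 1 + 1/5 = 1.

(-1/5, 1, 1/5)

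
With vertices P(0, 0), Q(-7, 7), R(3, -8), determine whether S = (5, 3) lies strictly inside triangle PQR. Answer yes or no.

no

Barycentric coordinates of S: (4, -7/5, -8/5).
The three coordinates are positive, negative, negative; a point is interior exactly when all three are positive.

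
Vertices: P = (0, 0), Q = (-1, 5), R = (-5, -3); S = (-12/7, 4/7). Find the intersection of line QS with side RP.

(-2, -6/5)

Barycentric coordinates of S with respect to PQR: (3/7, 2/7, 2/7).
On side RP the Q-coordinate is zero; dropping S's Q-weight 2/7 and renormalizing the remaining 2/7 : 3/7 gives weights 2/5, 3/5 on R, P.
T = (2/5)·(-5, -3) + (3/5)·(0, 0) = (-2, -6/5).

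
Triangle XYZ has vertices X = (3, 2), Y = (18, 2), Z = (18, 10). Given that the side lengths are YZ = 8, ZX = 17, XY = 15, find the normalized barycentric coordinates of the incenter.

The incenter has barycentric coordinates proportional to the opposite side lengths: (8 : 17 : 15).
Normalizing by 8+17+15 = 40 gives (1/5, 17/40, 3/8).

(1/5, 17/40, 3/8)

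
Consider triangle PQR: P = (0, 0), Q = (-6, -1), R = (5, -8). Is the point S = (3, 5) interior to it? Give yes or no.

no

Barycentric coordinates of S: (129/53, -49/53, -27/53).
The three coordinates are positive, negative, negative; a point is interior exactly when all three are positive.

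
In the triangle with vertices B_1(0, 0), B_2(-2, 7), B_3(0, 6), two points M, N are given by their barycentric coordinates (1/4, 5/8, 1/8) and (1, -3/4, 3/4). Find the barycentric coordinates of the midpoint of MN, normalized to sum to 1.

(5/8, -1/16, 7/16)

Since both coordinate triples sum to 1, the midpoint's barycentrics are the componentwise average.
(1/4+1)/2 = 5/8; similarly -1/16 and 7/16.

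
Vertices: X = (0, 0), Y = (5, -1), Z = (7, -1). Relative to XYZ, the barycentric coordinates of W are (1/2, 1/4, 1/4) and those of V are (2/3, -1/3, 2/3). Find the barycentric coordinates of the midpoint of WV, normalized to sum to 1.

(7/12, -1/24, 11/24)

Since both coordinate triples sum to 1, the midpoint's barycentrics are the componentwise average.
(1/2+2/3)/2 = 7/12; similarly -1/24 and 11/24.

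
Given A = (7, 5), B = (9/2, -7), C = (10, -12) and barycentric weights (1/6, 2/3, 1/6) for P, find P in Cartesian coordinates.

(35/6, -35/6)

P = (1/6)·A + (2/3)·B + (1/6)·C.
x-coordinate: (1/6)·7 + (2/3)·(9/2) + (1/6)·10 = 35/6.
y-coordinate: (1/6)·5 + (2/3)·(-7) + (1/6)·(-12) = -35/6.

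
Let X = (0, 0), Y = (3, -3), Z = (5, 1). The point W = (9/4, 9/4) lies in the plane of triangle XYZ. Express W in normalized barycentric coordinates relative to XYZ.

Signed area of the reference triangle: [XYZ] = ½·(0·(-3−1) + 3·(1−0) + 5·(0−(-3))) = ½·(0 + 3 + 15) = 9.
[WYZ] = ½·((9/4)·(-3−1) + 3·(1−(9/4)) + 5·(9/4−(-3))) = ½·(-9 − 15/4 + 105/4) = 27/4, so the X-coordinate is (27/4)/9 = 3/4.
[XWZ] = ½·(0·(9/4−1) + (9/4)·(1−0) + 5·(0−(9/4))) = ½·(0 + 9/4 − 45/4) = -9/2, so the Y-coordinate is -1/2.
[XYW] = ½·(0·(-3−(9/4)) + 3·(9/4−0) + (9/4)·(0−(-3))) = ½·(0 + 27/4 + 27/4) = 27/4, so the Z-coordinate is 3/4.

(3/4, -1/2, 3/4)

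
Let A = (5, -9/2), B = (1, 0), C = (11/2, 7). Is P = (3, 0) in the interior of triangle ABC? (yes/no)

yes

Barycentric coordinates of P: (56/193, 101/193, 36/193).
The three coordinates are positive, positive, positive; a point is interior exactly when all three are positive.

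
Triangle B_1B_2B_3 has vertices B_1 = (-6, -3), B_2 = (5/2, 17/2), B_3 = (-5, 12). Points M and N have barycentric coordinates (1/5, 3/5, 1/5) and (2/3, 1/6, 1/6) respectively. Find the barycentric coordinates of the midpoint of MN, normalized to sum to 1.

Since both coordinate triples sum to 1, the midpoint's barycentrics are the componentwise average.
(1/5+2/3)/2 = 13/30; similarly 23/60 and 11/60.

(13/30, 23/60, 11/60)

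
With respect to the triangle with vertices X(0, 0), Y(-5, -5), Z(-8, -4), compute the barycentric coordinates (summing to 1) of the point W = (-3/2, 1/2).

Signed area of the reference triangle: [XYZ] = ½·(0·(-5−(-4)) + (-5)·(-4−0) + (-8)·(0−(-5))) = ½·(0 + 20 − 40) = -10.
[WYZ] = ½·((-3/2)·(-5−(-4)) + (-5)·(-4−(1/2)) + (-8)·(1/2−(-5))) = ½·(3/2 + 45/2 − 44) = -10, so the X-coordinate is (-10)/(-10) = 1.
[XWZ] = ½·(0·(1/2−(-4)) + (-3/2)·(-4−0) + (-8)·(0−(1/2))) = ½·(0 + 6 + 4) = 5, so the Y-coordinate is -1/2.
[XYW] = ½·(0·(-5−(1/2)) + (-5)·(1/2−0) + (-3/2)·(0−(-5))) = ½·(0 − 5/2 − 15/2) = -5, so the Z-coordinate is 1/2.

(1, -1/2, 1/2)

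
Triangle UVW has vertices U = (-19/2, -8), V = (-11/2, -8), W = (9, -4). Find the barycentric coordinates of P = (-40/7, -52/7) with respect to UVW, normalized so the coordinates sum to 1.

Signed area of the reference triangle: [UVW] = ½·((-19/2)·(-8−(-4)) + (-11/2)·(-4−(-8)) + 9·(-8−(-8))) = ½·(38 − 22 + 0) = 8.
[PVW] = ½·((-40/7)·(-8−(-4)) + (-11/2)·(-4−(-52/7)) + 9·(-52/7−(-8))) = ½·(160/7 − 132/7 + 36/7) = 32/7, so the U-coordinate is (32/7)/8 = 4/7.
[UPW] = ½·((-19/2)·(-52/7−(-4)) + (-40/7)·(-4−(-8)) + 9·(-8−(-52/7))) = ½·(228/7 − 160/7 − 36/7) = 16/7, so the V-coordinate is 2/7.
[UVP] = ½·((-19/2)·(-8−(-52/7)) + (-11/2)·(-52/7−(-8)) + (-40/7)·(-8−(-8))) = ½·(38/7 − 22/7 + 0) = 8/7, so the W-coordinate is 1/7.

(4/7, 2/7, 1/7)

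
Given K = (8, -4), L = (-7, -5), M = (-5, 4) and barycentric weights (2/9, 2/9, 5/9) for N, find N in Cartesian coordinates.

(-23/9, 2/9)

N = (2/9)·K + (2/9)·L + (5/9)·M.
x-coordinate: (2/9)·8 + (2/9)·(-7) + (5/9)·(-5) = -23/9.
y-coordinate: (2/9)·(-4) + (2/9)·(-5) + (5/9)·4 = 2/9.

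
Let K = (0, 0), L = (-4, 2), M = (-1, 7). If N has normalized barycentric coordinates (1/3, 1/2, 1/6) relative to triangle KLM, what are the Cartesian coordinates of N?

N = (1/3)·K + (1/2)·L + (1/6)·M.
x-coordinate: (1/3)·0 + (1/2)·(-4) + (1/6)·(-1) = -13/6.
y-coordinate: (1/3)·0 + (1/2)·2 + (1/6)·7 = 13/6.

(-13/6, 13/6)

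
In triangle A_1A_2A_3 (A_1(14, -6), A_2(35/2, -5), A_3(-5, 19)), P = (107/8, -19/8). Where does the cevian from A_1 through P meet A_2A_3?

(13, -1/5)

Barycentric coordinates of P with respect to A_1A_2A_3: (3/8, 1/2, 1/8).
On side A_2A_3 the A_1-coordinate is zero; dropping P's A_1-weight 3/8 and renormalizing the remaining 1/2 : 1/8 gives weights 4/5, 1/5 on A_2, A_3.
Q = (4/5)·(35/2, -5) + (1/5)·(-5, 19) = (13, -1/5).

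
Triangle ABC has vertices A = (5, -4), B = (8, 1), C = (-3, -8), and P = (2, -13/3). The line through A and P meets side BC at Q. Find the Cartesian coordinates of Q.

(7/5, -22/5)

Barycentric coordinates of P with respect to ABC: (1/6, 1/3, 1/2).
On side BC the A-coordinate is zero; dropping P's A-weight 1/6 and renormalizing the remaining 1/3 : 1/2 gives weights 2/5, 3/5 on B, C.
Q = (2/5)·(8, 1) + (3/5)·(-3, -8) = (7/5, -22/5).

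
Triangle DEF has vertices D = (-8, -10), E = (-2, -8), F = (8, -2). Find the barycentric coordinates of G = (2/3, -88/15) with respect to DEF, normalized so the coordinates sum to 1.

Signed area of the reference triangle: [DEF] = ½·((-8)·(-8−(-2)) + (-2)·(-2−(-10)) + 8·(-10−(-8))) = ½·(48 − 16 − 16) = 8.
[GEF] = ½·((2/3)·(-8−(-2)) + (-2)·(-2−(-88/15)) + 8·(-88/15−(-8))) = ½·(-4 − 116/15 + 256/15) = 8/3, so the D-coordinate is (8/3)/8 = 1/3.
[DGF] = ½·((-8)·(-88/15−(-2)) + (2/3)·(-2−(-10)) + 8·(-10−(-88/15))) = ½·(464/15 + 16/3 − 496/15) = 8/5, so the E-coordinate is 1/5.
[DEG] = ½·((-8)·(-8−(-88/15)) + (-2)·(-88/15−(-10)) + (2/3)·(-10−(-8))) = ½·(256/15 − 124/15 − 4/3) = 56/15, so the F-coordinate is 7/15.

(1/3, 1/5, 7/15)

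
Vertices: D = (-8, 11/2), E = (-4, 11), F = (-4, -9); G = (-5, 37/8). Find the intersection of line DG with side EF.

Barycentric coordinates of G with respect to DEF: (1/4, 1/2, 1/4).
On side EF the D-coordinate is zero; dropping G's D-weight 1/4 and renormalizing the remaining 1/2 : 1/4 gives weights 2/3, 1/3 on E, F.
H = (2/3)·(-4, 11) + (1/3)·(-4, -9) = (-4, 13/3).

(-4, 13/3)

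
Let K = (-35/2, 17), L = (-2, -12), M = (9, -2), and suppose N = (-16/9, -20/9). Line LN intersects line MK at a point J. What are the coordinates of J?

Barycentric coordinates of N with respect to KLM: (2/9, 4/9, 1/3).
On side MK the L-coordinate is zero; dropping N's L-weight 4/9 and renormalizing the remaining 1/3 : 2/9 gives weights 3/5, 2/5 on M, K.
J = (3/5)·(9, -2) + (2/5)·(-35/2, 17) = (-8/5, 28/5).

(-8/5, 28/5)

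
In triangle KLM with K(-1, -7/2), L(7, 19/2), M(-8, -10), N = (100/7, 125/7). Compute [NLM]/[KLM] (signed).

3/7

[KLM] = ½·((-1)·(19/2−(-10)) + 7·(-10−(-7/2)) + (-8)·(-7/2−(19/2))) = ½·(-39/2 − 91/2 + 104) = 39/2.
[NLM] = ½·((100/7)·(19/2−(-10)) + 7·(-10−(125/7)) + (-8)·(125/7−(19/2))) = ½·(1950/7 − 195 − 468/7) = 117/14, so the ratio is (117/14)/(39/2) = 3/7.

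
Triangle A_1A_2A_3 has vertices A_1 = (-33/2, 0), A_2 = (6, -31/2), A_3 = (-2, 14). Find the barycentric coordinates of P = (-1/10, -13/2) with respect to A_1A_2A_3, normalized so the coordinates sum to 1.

Signed area of the reference triangle: [A_1A_2A_3] = ½·((-33/2)·(-31/2−14) + 6·(14−0) + (-2)·(0−(-31/2))) = ½·(1947/4 + 84 − 31) = 2159/8.
[PA_2A_3] = ½·((-1/10)·(-31/2−14) + 6·(14−(-13/2)) + (-2)·(-13/2−(-31/2))) = ½·(59/20 + 123 − 18) = 2159/40, so the A_1-coordinate is (2159/40)/(2159/8) = 1/5.
[A_1PA_3] = ½·((-33/2)·(-13/2−14) + (-1/10)·(14−0) + (-2)·(0−(-13/2))) = ½·(1353/4 − 7/5 − 13) = 6477/40, so the A_2-coordinate is 3/5.
[A_1A_2P] = ½·((-33/2)·(-31/2−(-13/2)) + 6·(-13/2−0) + (-1/10)·(0−(-31/2))) = ½·(297/2 − 39 − 31/20) = 2159/40, so the A_3-coordinate is 1/5.

(1/5, 3/5, 1/5)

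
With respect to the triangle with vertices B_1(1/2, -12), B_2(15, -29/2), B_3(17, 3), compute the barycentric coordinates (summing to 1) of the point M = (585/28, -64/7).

Signed area of the reference triangle: [B_1B_2B_3] = ½·((1/2)·(-29/2−3) + 15·(3−(-12)) + 17·(-12−(-29/2))) = ½·(-35/4 + 225 + 85/2) = 1035/8.
[MB_2B_3] = ½·((585/28)·(-29/2−3) + 15·(3−(-64/7)) + 17·(-64/7−(-29/2))) = ½·(-2925/8 + 1275/7 + 1275/14) = -5175/112, so the B_1-coordinate is (-5175/112)/(1035/8) = -5/14.
[B_1MB_3] = ½·((1/2)·(-64/7−3) + (585/28)·(3−(-12)) + 17·(-12−(-64/7))) = ½·(-85/14 + 8775/28 − 340/7) = 1035/8, so the B_2-coordinate is 1.
[B_1B_2M] = ½·((1/2)·(-29/2−(-64/7)) + 15·(-64/7−(-12)) + (585/28)·(-12−(-29/2))) = ½·(-75/28 + 300/7 + 2925/56) = 5175/112, so the B_3-coordinate is 5/14.

(-5/14, 1, 5/14)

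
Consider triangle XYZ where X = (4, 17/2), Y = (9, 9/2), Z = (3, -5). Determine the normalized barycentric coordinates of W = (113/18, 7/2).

Signed area of the reference triangle: [XYZ] = ½·(4·(9/2−(-5)) + 9·(-5−(17/2)) + 3·(17/2−(9/2))) = ½·(38 − 243/2 + 12) = -143/4.
[WYZ] = ½·((113/18)·(9/2−(-5)) + 9·(-5−(7/2)) + 3·(7/2−(9/2))) = ½·(2147/36 − 153/2 − 3) = -715/72, so the X-coordinate is (-715/72)/(-143/4) = 5/18.
[XWZ] = ½·(4·(7/2−(-5)) + (113/18)·(-5−(17/2)) + 3·(17/2−(7/2))) = ½·(34 − 339/4 + 15) = -143/8, so the Y-coordinate is 1/2.
[XYW] = ½·(4·(9/2−(7/2)) + 9·(7/2−(17/2)) + (113/18)·(17/2−(9/2))) = ½·(4 − 45 + 226/9) = -143/18, so the Z-coordinate is 2/9.
Check: 5/18 + 1/2 + 2/9 = 1.

(5/18, 1/2, 2/9)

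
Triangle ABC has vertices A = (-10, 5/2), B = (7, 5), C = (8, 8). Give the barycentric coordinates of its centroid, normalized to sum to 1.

The centroid is the average of the vertices, so each weight is 1/3.

(1/3, 1/3, 1/3)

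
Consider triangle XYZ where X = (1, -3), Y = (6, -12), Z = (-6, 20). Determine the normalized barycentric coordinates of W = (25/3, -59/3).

Signed area of the reference triangle: [XYZ] = ½·(1·(-12−20) + 6·(20−(-3)) + (-6)·(-3−(-12))) = ½·(-32 + 138 − 54) = 26.
[WYZ] = ½·((25/3)·(-12−20) + 6·(20−(-59/3)) + (-6)·(-59/3−(-12))) = ½·(-800/3 + 238 + 46) = 26/3, so the X-coordinate is (26/3)/26 = 1/3.
[XWZ] = ½·(1·(-59/3−20) + (25/3)·(20−(-3)) + (-6)·(-3−(-59/3))) = ½·(-119/3 + 575/3 − 100) = 26, so the Y-coordinate is 1.
[XYW] = ½·(1·(-12−(-59/3)) + 6·(-59/3−(-3)) + (25/3)·(-3−(-12))) = ½·(23/3 − 100 + 75) = -26/3, so the Z-coordinate is -1/3.

(1/3, 1, -1/3)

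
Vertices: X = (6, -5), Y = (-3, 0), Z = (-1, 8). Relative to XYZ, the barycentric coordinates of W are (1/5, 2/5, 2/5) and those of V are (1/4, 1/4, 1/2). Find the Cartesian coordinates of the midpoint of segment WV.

Barycentric coordinates of the midpoint are the average: (9/40, 13/40, 9/20).
Converting: (9/40)·X + (13/40)·Y + (9/20)·Z = (-3/40, 99/40).

(-3/40, 99/40)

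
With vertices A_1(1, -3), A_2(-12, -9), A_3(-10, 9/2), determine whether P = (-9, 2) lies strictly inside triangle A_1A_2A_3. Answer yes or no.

Barycentric coordinates of P: (37/327, 40/327, 250/327).
The three coordinates are positive, positive, positive; a point is interior exactly when all three are positive.

yes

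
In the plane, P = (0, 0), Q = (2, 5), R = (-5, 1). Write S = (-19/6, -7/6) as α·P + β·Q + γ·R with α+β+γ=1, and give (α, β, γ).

(5/6, -1/3, 1/2)

Signed area of the reference triangle: [PQR] = ½·(0·(5−1) + 2·(1−0) + (-5)·(0−5)) = ½·(0 + 2 + 25) = 27/2.
[SQR] = ½·((-19/6)·(5−1) + 2·(1−(-7/6)) + (-5)·(-7/6−5)) = ½·(-38/3 + 13/3 + 185/6) = 45/4, so the P-coordinate is (45/4)/(27/2) = 5/6.
[PSR] = ½·(0·(-7/6−1) + (-19/6)·(1−0) + (-5)·(0−(-7/6))) = ½·(0 − 19/6 − 35/6) = -9/2, so the Q-coordinate is -1/3.
[PQS] = ½·(0·(5−(-7/6)) + 2·(-7/6−0) + (-19/6)·(0−5)) = ½·(0 − 7/3 + 95/6) = 27/4, so the R-coordinate is 1/2.
Check: 5/6 − 1/3 + 1/2 = 1.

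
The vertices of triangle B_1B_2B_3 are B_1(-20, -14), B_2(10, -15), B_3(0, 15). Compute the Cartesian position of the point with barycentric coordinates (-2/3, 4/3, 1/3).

(80/3, -17/3)

M = (-2/3)·B_1 + (4/3)·B_2 + (1/3)·B_3.
x-coordinate: (-2/3)·(-20) + (4/3)·10 + (1/3)·0 = 80/3.
y-coordinate: (-2/3)·(-14) + (4/3)·(-15) + (1/3)·15 = -17/3.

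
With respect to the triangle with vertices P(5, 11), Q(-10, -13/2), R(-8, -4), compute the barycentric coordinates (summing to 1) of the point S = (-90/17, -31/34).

(4/17, 3/17, 10/17)

Signed area of the reference triangle: [PQR] = ½·(5·(-13/2−(-4)) + (-10)·(-4−11) + (-8)·(11−(-13/2))) = ½·(-25/2 + 150 − 140) = -5/4.
[SQR] = ½·((-90/17)·(-13/2−(-4)) + (-10)·(-4−(-31/34)) + (-8)·(-31/34−(-13/2))) = ½·(225/17 + 525/17 − 760/17) = -5/17, so the P-coordinate is (-5/17)/(-5/4) = 4/17.
[PSR] = ½·(5·(-31/34−(-4)) + (-90/17)·(-4−11) + (-8)·(11−(-31/34))) = ½·(525/34 + 1350/17 − 1620/17) = -15/68, so the Q-coordinate is 3/17.
[PQS] = ½·(5·(-13/2−(-31/34)) + (-10)·(-31/34−11) + (-90/17)·(11−(-13/2))) = ½·(-475/17 + 2025/17 − 1575/17) = -25/34, so the R-coordinate is 10/17.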